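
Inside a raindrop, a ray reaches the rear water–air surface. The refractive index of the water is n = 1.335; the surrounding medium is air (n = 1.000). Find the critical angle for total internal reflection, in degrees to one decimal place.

sin θ_c = n_air / n = 1.000 / 1.335 = 0.7491.
θ_c = arcsin(0.7491) = 48.51°.

48.5°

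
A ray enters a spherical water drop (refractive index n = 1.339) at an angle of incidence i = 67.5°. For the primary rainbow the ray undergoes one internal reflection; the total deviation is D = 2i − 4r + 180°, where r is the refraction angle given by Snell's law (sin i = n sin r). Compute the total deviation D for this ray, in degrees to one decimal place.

sin r = sin 67.5° / 1.339 = 0.9239/1.339 = 0.6900; r = 43.63°.
D = 2·67.5° − 4·43.63° + 180° = 135.00° − 174.51° + 180° = 140.49°.

140.5°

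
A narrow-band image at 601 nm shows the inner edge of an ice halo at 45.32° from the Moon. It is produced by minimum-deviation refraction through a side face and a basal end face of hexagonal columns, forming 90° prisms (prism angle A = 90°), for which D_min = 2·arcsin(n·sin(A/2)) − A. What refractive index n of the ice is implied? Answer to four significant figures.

Rearranging: n = sin((D_min + A)/2) / sin(A/2).
(D_min + A)/2 = (45.32° + 90°)/2 = 67.660°.
n = sin 67.660° / sin 45° = 0.9249 / 0.7071 = 1.3081.

1.308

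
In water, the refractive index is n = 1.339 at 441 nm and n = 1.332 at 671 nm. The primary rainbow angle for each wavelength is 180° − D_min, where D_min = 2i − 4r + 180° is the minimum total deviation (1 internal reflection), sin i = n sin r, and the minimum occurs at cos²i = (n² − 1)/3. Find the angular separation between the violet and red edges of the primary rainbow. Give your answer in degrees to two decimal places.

1.01°

At 441 nm (n = 1.339): cos²i = 0.26431 → i = 59.062°, r = 39.834°, D_min = 138.786°, rainbow angle = 41.214°.
At 671 nm (n = 1.332): cos²i = 0.25807 → i = 59.469°, r = 40.290°, D_min = 137.776°, rainbow angle = 42.224°.
Angular width = |41.214° − 42.224°| = 1.010°.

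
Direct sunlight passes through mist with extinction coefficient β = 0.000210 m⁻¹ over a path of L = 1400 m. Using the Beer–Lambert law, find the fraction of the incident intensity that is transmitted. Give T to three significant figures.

τ = β·L = 0.000210 × 1400 = 0.2940.
T = exp(−0.2940) = 0.7453.

0.745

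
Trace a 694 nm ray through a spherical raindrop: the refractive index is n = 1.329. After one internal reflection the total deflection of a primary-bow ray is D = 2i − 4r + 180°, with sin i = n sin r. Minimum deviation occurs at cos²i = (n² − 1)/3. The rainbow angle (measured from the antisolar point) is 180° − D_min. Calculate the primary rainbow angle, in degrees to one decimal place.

cos²i = (1.76624 − 1)/3 = 0.25541; i = arccos(0.50538) = 59.643°.
sin r = sin 59.643°/1.329 = 0.64928; r = 40.487°.
D_min = 2·59.643° − 4·40.487° + 180° = 137.337°.
Rainbow angle = 180° − D_min = 42.663°.

42.7°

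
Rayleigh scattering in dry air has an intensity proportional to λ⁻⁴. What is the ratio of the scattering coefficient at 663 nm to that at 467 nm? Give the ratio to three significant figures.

0.246

Rayleigh scattering ∝ λ⁻⁴, so the ratio of coefficients is the inverse fourth power of the wavelength ratio.
σ(663)/σ(467) = (467/663)⁴ = (0.7044)⁴ = 0.2462.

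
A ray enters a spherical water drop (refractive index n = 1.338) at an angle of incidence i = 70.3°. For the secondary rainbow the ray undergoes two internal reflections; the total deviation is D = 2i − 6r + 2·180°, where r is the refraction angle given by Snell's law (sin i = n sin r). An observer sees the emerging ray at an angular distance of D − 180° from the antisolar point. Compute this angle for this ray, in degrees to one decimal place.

52.3°

sin r = sin 70.3° / 1.338 = 0.9415/1.338 = 0.7036; r = 44.72°.
D = 2·70.3° − 6·44.72° + 2·180° = 140.60° − 268.32° + 360° = 232.28°.
Angle from antisolar point = D − 180° = 52.28°.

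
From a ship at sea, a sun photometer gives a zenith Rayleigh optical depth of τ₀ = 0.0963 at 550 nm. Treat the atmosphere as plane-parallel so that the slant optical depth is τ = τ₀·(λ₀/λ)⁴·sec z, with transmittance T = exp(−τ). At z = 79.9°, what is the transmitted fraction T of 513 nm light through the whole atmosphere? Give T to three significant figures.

0.484

sec 79.9° = 5.7023.
τ = 0.0963 × (550/513)⁴ × 5.7023 = 0.0963 × 1.3212 × 5.7023 = 0.7255.
T = exp(−0.7255) = 0.4841.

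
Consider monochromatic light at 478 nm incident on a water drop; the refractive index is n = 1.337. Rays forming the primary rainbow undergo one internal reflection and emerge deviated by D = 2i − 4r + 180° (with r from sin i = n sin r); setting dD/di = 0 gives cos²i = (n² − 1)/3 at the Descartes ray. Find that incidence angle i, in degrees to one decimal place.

cos²i = (1.337² − 1)/3 = (1.78757 − 1)/3 = 0.26252.
cos i = 0.51237, so i = 59.178°.

59.2°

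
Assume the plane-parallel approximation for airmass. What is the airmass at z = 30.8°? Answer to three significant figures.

1.16

X = sec z = 1/cos 30.8° = 1/0.8590 = 1.1642.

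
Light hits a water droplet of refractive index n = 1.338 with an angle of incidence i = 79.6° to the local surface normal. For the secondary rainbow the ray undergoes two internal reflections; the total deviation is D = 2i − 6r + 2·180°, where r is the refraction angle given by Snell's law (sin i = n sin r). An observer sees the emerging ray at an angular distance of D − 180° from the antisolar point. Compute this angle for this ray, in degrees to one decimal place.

55.3°

sin r = sin 79.6° / 1.338 = 0.9836/1.338 = 0.7351; r = 47.32°.
D = 2·79.6° − 6·47.32° + 2·180° = 159.20° − 283.90° + 360° = 235.30°.
Angle from antisolar point = D − 180° = 55.30°.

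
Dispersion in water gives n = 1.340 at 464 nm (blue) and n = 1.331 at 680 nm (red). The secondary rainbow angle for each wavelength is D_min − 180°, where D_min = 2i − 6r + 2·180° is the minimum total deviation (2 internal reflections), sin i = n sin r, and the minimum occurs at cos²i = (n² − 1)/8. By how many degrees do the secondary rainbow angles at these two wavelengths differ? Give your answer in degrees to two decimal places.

2.34°

At 464 nm (n = 1.340): cos²i = 0.09945 → i = 71.618°, r = 45.088°, D_min = 232.709°, rainbow angle = 52.709°.
At 680 nm (n = 1.331): cos²i = 0.09645 → i = 71.907°, r = 45.575°, D_min = 230.365°, rainbow angle = 50.365°.
Angular width = |52.709° − 50.365°| = 2.344°.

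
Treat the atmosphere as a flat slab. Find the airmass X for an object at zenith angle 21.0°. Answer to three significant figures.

X = sec z = 1/cos 21.0° = 1/0.9336 = 1.0711.

1.07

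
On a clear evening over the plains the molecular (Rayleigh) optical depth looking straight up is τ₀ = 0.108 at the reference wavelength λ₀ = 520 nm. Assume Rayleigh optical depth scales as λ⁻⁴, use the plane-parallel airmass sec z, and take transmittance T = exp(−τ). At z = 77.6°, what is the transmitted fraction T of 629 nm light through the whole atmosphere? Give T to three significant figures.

0.791

sec 77.6° = 4.6569.
τ = 0.108 × (520/629)⁴ × 4.6569 = 0.108 × 0.4671 × 4.6569 = 0.2349.
T = exp(−0.2349) = 0.7906.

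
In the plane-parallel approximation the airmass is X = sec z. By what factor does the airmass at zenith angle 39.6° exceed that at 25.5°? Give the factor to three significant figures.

1.17

X(39.6°)/X(25.5°) = sec 39.6° / sec 25.5° = cos 25.5° / cos 39.6° = 0.9026/0.7705 = 1.1714.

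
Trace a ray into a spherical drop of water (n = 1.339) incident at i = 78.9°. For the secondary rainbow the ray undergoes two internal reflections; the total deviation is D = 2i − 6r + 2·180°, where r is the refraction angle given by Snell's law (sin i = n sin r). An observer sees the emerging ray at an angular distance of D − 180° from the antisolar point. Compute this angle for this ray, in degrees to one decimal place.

55.0°

sin r = sin 78.9° / 1.339 = 0.9813/1.339 = 0.7329; r = 47.13°.
D = 2·78.9° − 6·47.13° + 2·180° = 157.80° − 282.76° + 360° = 235.04°.
Angle from antisolar point = D − 180° = 55.04°.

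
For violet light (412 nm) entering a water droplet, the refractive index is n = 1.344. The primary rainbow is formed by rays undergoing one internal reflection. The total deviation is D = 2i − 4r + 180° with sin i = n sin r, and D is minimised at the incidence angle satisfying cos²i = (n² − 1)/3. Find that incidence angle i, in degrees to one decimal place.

58.8°

cos²i = (1.344² − 1)/3 = (1.80634 − 1)/3 = 0.26878.
cos i = 0.51844, so i = 58.772°.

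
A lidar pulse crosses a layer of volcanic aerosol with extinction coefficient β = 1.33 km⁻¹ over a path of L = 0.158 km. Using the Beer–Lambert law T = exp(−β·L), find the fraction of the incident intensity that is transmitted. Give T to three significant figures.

τ = β·L = 1.33 × 0.158 = 0.2101.
T = exp(−0.2101) = 0.8105.

0.810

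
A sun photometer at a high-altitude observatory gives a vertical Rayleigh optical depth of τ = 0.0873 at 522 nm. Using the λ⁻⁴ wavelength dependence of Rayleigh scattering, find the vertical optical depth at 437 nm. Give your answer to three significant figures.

τ(437 nm) = τ(522 nm) × (522/437)⁴ = 0.0873 × (1.1945)⁴ = 0.0873 × 2.0359 = 0.1777.

0.178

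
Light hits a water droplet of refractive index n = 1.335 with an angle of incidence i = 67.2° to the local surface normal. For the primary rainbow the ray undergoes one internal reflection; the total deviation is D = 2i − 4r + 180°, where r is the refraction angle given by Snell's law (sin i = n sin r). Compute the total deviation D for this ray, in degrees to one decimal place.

139.7°

sin r = sin 67.2° / 1.335 = 0.9219/1.335 = 0.6905; r = 43.67°.
D = 2·67.2° − 4·43.67° + 180° = 134.40° − 174.69° + 180° = 139.71°.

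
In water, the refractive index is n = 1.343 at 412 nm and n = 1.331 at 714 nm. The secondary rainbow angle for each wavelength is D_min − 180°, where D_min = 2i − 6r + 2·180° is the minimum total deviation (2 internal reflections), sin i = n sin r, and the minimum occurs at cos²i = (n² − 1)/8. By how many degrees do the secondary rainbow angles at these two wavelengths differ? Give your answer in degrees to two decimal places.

At 412 nm (n = 1.343): cos²i = 0.10046 → i = 71.522°, r = 44.928°, D_min = 233.478°, rainbow angle = 53.478°.
At 714 nm (n = 1.331): cos²i = 0.09645 → i = 71.907°, r = 45.575°, D_min = 230.365°, rainbow angle = 50.365°.
Angular width = |53.478° − 50.365°| = 3.113°.

3.11°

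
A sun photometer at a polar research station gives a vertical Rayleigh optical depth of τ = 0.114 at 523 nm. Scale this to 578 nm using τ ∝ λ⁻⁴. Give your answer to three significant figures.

0.0764

τ(578 nm) = τ(523 nm) × (523/578)⁴ = 0.114 × (0.9048)⁴ = 0.114 × 0.6703 = 0.0764.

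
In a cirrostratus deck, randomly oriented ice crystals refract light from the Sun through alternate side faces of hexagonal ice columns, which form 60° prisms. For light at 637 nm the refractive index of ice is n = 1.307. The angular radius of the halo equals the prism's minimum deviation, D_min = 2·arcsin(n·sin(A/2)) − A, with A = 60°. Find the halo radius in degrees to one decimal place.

21.6°

n·sin(A/2) = 1.307 × sin 30° = 1.307 × 0.5000 = 0.6535.
D_min = 2·arcsin(0.6535) − 60° = 2 × 40.806° − 60° = 21.612°.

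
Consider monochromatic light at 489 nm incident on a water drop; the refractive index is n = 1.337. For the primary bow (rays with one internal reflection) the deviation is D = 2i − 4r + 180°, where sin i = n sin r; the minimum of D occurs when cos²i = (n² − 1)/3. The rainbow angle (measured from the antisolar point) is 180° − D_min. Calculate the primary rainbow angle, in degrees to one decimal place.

41.5°

cos²i = (1.78757 − 1)/3 = 0.26252; i = arccos(0.51237) = 59.178°.
sin r = sin 59.178°/1.337 = 0.64231; r = 39.964°.
D_min = 2·59.178° − 4·39.964° + 180° = 138.500°.
Rainbow angle = 180° − D_min = 41.500°.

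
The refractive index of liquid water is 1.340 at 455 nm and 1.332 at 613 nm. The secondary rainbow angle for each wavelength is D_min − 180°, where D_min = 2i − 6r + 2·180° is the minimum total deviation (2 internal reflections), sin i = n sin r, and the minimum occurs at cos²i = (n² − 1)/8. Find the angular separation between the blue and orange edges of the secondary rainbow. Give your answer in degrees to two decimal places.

2.08°

At 455 nm (n = 1.340): cos²i = 0.09945 → i = 71.618°, r = 45.088°, D_min = 232.709°, rainbow angle = 52.709°.
At 613 nm (n = 1.332): cos²i = 0.09678 → i = 71.875°, r = 45.520°, D_min = 230.628°, rainbow angle = 50.628°.
Angular width = |52.709° − 50.628°| = 2.080°.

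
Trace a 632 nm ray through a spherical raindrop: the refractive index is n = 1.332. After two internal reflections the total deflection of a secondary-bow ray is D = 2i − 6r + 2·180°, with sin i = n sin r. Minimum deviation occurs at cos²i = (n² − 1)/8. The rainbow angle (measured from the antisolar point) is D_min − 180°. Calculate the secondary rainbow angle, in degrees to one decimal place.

cos²i = (1.77422 − 1)/8 = 0.09678; i = arccos(0.31109) = 71.875°.
sin r = sin 71.875°/1.332 = 0.71350; r = 45.520°.
D_min = 2·71.875° − 6·45.520° + 360° = 230.628°.
Rainbow angle = D_min − 180° = 50.628°.

50.6°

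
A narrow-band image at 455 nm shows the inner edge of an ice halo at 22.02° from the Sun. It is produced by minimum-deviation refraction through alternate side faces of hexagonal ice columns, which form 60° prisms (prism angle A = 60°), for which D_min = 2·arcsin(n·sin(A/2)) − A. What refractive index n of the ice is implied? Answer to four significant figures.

1.312

Rearranging: n = sin((D_min + A)/2) / sin(A/2).
(D_min + A)/2 = (22.02° + 60°)/2 = 41.010°.
n = sin 41.010° / sin 30° = 0.6562 / 0.5000 = 1.3124.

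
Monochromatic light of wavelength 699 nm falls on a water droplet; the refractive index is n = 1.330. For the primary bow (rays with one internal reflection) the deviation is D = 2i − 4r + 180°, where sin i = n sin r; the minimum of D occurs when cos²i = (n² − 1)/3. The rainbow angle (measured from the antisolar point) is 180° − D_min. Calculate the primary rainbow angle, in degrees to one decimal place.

42.5°

cos²i = (1.76890 − 1)/3 = 0.25630; i = arccos(0.50626) = 59.585°.
sin r = sin 59.585°/1.330 = 0.64841; r = 40.422°.
D_min = 2·59.585° − 4·40.422° + 180° = 137.484°.
Rainbow angle = 180° − D_min = 42.516°.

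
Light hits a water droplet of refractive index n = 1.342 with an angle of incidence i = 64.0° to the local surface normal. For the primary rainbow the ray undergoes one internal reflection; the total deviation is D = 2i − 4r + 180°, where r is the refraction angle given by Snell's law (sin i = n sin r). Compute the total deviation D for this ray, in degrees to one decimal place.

139.8°

sin r = sin 64.0° / 1.342 = 0.8988/1.342 = 0.6697; r = 42.05°.
D = 2·64.0° − 4·42.05° + 180° = 128.00° − 168.19° + 180° = 139.81°.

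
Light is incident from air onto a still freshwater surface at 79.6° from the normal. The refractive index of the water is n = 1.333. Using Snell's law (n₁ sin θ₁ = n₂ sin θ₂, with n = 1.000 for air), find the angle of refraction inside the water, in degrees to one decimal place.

47.5°

Snell: sin θ_r = sin θ_i / n = sin 79.6° / 1.333 = 0.9836 / 1.333 = 0.7379.
θ_r = arcsin(0.7379) = 47.55°.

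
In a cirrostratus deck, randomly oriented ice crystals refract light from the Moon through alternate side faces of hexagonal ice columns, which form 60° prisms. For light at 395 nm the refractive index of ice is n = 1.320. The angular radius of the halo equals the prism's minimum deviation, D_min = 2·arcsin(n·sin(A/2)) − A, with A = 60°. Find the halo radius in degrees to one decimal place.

n·sin(A/2) = 1.320 × sin 30° = 1.320 × 0.5000 = 0.6600.
D_min = 2·arcsin(0.6600) − 60° = 2 × 41.300° − 60° = 22.600°.

22.6°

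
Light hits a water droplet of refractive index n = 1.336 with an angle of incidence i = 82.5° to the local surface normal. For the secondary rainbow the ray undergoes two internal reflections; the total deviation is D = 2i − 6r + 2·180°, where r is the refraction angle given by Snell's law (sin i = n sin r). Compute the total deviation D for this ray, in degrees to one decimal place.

237.5°

sin r = sin 82.5° / 1.336 = 0.9914/1.336 = 0.7421; r = 47.91°.
D = 2·82.5° − 6·47.91° + 2·180° = 165.00° − 287.46° + 360° = 237.54°.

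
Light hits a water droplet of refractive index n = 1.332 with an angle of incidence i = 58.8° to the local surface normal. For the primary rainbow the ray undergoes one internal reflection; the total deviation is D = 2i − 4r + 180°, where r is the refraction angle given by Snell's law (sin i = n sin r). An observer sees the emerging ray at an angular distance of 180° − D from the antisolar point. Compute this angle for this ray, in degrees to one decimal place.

sin r = sin 58.8° / 1.332 = 0.8554/1.332 = 0.6422; r = 39.95°.
D = 2·58.8° − 4·39.95° + 180° = 117.60° − 159.81° + 180° = 137.79°.
Angle from antisolar point = 180° − D = 42.21°.

42.2°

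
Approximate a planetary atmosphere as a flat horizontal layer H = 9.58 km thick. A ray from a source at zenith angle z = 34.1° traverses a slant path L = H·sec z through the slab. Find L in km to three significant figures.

sec z = 1/cos 34.1° = 1.2076.
L = 9.58 × 1.2076 = 11.569 km.

11.6 km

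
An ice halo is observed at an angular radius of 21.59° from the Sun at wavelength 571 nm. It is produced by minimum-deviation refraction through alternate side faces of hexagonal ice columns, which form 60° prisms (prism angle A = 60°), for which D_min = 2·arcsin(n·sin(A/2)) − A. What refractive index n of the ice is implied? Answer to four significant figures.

1.307

Rearranging: n = sin((D_min + A)/2) / sin(A/2).
(D_min + A)/2 = (21.59° + 60°)/2 = 40.795°.
n = sin 40.795° / sin 30° = 0.6534 / 0.5000 = 1.3067.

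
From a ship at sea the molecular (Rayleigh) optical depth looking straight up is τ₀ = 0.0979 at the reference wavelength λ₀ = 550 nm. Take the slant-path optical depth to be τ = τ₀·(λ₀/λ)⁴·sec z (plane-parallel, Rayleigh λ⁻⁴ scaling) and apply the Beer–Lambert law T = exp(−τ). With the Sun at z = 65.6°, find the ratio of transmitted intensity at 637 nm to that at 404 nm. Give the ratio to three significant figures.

Airmass: sec 65.6° = 2.4207.
τ(637 nm) = 0.0979 × (550/637)⁴ × 2.4207 = 0.0979 × 0.5558 × 2.4207 = 0.1317.
τ(404 nm) = 0.0979 × (550/404)⁴ × 2.4207 = 0.0979 × 3.4350 × 2.4207 = 0.8140.
T(637)/T(404) = exp(τ_B − τ_A) = exp(0.6823) = 1.9785.

1.98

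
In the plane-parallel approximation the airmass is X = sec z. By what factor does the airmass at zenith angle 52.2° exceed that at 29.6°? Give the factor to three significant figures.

1.42

X(52.2°)/X(29.6°) = sec 52.2° / sec 29.6° = cos 29.6° / cos 52.2° = 0.8695/0.6129 = 1.4186.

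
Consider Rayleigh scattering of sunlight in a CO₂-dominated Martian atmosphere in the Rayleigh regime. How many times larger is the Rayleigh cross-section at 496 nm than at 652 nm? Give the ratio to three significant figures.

2.99

Rayleigh scattering ∝ λ⁻⁴, so the ratio of coefficients is the inverse fourth power of the wavelength ratio.
σ(496)/σ(652) = (652/496)⁴ = (1.3145)⁴ = 2.986.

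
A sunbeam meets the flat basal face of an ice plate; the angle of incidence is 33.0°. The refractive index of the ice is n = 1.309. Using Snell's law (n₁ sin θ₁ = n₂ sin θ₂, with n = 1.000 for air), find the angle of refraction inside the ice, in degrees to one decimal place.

Snell: sin θ_r = sin θ_i / n = sin 33.0° / 1.309 = 0.5446 / 1.309 = 0.4161.
θ_r = arcsin(0.4161) = 24.59°.

24.6°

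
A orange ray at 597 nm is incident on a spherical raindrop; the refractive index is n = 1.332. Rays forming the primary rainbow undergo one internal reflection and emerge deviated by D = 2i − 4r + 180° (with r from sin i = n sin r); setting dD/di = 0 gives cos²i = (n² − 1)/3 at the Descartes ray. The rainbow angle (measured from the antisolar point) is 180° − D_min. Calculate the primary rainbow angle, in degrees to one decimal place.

42.2°

cos²i = (1.77422 − 1)/3 = 0.25807; i = arccos(0.50801) = 59.469°.
sin r = sin 59.469°/1.332 = 0.64666; r = 40.290°.
D_min = 2·59.469° − 4·40.290° + 180° = 137.776°.
Rainbow angle = 180° − D_min = 42.224°.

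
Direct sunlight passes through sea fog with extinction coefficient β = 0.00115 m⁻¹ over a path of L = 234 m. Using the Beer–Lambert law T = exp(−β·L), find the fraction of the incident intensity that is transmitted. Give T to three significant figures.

τ = β·L = 0.00115 × 234 = 0.2691.
T = exp(−0.2691) = 0.7641.

0.764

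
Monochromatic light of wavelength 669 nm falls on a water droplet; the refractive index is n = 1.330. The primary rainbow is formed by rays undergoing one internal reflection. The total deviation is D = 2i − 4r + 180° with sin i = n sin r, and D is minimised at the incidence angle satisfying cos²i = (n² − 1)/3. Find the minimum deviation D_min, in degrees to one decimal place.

cos²i = (1.76890 − 1)/3 = 0.25630; i = arccos(0.50626) = 59.585°.
sin r = sin 59.585°/1.330 = 0.64841; r = 40.422°.
D_min = 2·59.585° − 4·40.422° + 180° = 137.484°.

137.5°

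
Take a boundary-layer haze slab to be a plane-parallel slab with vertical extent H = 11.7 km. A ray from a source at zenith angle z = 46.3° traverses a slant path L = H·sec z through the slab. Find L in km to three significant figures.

16.9 km

sec z = 1/cos 46.3° = 1.4474.
L = 11.7 × 1.4474 = 16.935 km.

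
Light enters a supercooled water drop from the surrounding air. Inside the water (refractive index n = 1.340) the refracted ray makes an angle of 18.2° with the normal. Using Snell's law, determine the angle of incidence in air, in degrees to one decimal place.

24.7°

Snell: sin θ_i = n · sin θ_r = 1.340 × sin 18.2° = 1.340 × 0.3123 = 0.4185.
θ_i = arcsin(0.4185) = 24.74°.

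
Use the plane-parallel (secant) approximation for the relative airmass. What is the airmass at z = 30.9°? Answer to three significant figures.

X = sec z = 1/cos 30.9° = 1/0.8581 = 1.1654.

1.17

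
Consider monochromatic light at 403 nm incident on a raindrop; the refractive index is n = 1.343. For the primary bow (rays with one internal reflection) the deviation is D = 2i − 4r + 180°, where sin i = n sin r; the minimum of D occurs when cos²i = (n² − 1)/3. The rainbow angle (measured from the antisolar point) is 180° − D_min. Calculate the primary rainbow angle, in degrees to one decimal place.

40.6°

cos²i = (1.80365 − 1)/3 = 0.26788; i = arccos(0.51757) = 58.830°.
sin r = sin 58.830°/1.343 = 0.63711; r = 39.577°.
D_min = 2·58.830° − 4·39.577° + 180° = 139.354°.
Rainbow angle = 180° − D_min = 40.646°.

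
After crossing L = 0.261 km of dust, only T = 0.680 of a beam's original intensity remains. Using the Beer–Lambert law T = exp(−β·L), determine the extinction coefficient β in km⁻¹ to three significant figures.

Beer–Lambert: T = exp(−βL) ⇒ β = −ln(T)/L = −ln(0.680)/0.261 = 0.3857/0.261 = 1.478 km⁻¹.

1.48 km⁻¹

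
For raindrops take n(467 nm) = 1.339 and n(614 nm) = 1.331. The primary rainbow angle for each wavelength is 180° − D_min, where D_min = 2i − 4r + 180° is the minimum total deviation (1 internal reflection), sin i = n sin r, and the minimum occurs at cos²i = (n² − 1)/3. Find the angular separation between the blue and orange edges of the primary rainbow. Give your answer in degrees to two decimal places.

At 467 nm (n = 1.339): cos²i = 0.26431 → i = 59.062°, r = 39.834°, D_min = 138.786°, rainbow angle = 41.214°.
At 614 nm (n = 1.331): cos²i = 0.25719 → i = 59.527°, r = 40.356°, D_min = 137.630°, rainbow angle = 42.370°.
Angular width = |41.214° − 42.370°| = 1.156°.

1.16°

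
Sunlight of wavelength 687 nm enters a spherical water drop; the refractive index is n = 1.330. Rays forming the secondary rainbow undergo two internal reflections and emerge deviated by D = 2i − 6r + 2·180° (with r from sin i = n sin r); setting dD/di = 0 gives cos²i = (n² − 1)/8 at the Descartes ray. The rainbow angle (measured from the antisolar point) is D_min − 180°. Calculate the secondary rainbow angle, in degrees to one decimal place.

50.1°

cos²i = (1.76890 − 1)/8 = 0.09611; i = arccos(0.31002) = 71.940°.
sin r = sin 71.940°/1.330 = 0.71483; r = 45.630°.
D_min = 2·71.940° − 6·45.630° + 360° = 230.101°.
Rainbow angle = D_min − 180° = 50.101°.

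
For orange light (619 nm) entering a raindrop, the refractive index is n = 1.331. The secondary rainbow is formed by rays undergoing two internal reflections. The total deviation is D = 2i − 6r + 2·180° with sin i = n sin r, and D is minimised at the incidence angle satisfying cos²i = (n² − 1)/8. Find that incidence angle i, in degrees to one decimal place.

71.9°

cos²i = (1.331² − 1)/8 = (1.77156 − 1)/8 = 0.09645.
cos i = 0.31056, so i = 71.907°.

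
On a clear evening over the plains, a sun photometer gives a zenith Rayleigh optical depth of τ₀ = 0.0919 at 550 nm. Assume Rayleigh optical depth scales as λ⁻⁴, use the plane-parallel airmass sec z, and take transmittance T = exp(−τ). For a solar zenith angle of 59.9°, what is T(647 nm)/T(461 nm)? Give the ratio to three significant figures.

Airmass: sec 59.9° = 1.9940.
τ(647 nm) = 0.0919 × (550/647)⁴ × 1.9940 = 0.0919 × 0.5222 × 1.9940 = 0.0957.
τ(461 nm) = 0.0919 × (550/461)⁴ × 1.9940 = 0.0919 × 2.0260 × 1.9940 = 0.3713.
T(647)/T(461) = exp(τ_B − τ_A) = exp(0.2756) = 1.3173.

1.32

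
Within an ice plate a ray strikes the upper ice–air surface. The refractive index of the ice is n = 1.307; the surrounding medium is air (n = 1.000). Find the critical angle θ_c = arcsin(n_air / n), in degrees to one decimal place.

sin θ_c = n_air / n = 1.000 / 1.307 = 0.7651.
θ_c = arcsin(0.7651) = 49.92°.

49.9°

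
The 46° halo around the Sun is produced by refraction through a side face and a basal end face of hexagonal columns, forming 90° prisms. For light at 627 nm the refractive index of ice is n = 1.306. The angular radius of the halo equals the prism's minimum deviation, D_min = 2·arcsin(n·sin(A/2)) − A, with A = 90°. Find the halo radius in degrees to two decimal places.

n·sin(A/2) = 1.306 × sin 45° = 1.306 × 0.7071 = 0.9235.
D_min = 2·arcsin(0.9235) − 90° = 2 × 67.440° − 90° = 44.881°.

44.88°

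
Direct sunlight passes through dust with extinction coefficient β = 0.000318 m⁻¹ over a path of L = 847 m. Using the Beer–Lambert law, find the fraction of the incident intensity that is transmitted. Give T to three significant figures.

0.764

τ = β·L = 0.000318 × 847 = 0.2693.
T = exp(−0.2693) = 0.7639.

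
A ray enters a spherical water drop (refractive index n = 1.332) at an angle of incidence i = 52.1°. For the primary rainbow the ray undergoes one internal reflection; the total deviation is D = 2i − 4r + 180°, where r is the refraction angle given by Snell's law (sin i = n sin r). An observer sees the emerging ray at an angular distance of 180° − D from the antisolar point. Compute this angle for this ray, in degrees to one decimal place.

sin r = sin 52.1° / 1.332 = 0.7891/1.332 = 0.5924; r = 36.33°.
D = 2·52.1° − 4·36.33° + 180° = 104.20° − 145.31° + 180° = 138.89°.
Angle from antisolar point = 180° − D = 41.11°.

41.1°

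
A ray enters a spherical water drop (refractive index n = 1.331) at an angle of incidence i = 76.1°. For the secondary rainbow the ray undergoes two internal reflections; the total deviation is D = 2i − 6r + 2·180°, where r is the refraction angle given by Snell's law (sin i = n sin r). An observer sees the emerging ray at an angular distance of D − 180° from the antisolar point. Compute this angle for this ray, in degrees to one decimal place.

sin r = sin 76.1° / 1.331 = 0.9707/1.331 = 0.7293; r = 46.83°.
D = 2·76.1° − 6·46.83° + 2·180° = 152.20° − 280.97° + 360° = 231.23°.
Angle from antisolar point = D − 180° = 51.23°.

51.2°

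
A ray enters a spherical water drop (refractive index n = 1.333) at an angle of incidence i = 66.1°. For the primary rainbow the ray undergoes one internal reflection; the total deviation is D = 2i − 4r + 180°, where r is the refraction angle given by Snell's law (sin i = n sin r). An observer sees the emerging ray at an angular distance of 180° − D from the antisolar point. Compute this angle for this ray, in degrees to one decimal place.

41.0°

sin r = sin 66.1° / 1.333 = 0.9143/1.333 = 0.6859; r = 43.30°.
D = 2·66.1° − 4·43.30° + 180° = 132.20° − 173.21° + 180° = 138.99°.
Angle from antisolar point = 180° − D = 41.01°.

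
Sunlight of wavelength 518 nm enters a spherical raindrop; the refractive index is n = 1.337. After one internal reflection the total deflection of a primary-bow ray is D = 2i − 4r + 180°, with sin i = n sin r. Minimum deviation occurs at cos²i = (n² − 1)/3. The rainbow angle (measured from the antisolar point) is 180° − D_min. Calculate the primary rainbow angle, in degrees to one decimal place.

cos²i = (1.78757 − 1)/3 = 0.26252; i = arccos(0.51237) = 59.178°.
sin r = sin 59.178°/1.337 = 0.64231; r = 39.964°.
D_min = 2·59.178° − 4·39.964° + 180° = 138.500°.
Rainbow angle = 180° − D_min = 41.500°.

41.5°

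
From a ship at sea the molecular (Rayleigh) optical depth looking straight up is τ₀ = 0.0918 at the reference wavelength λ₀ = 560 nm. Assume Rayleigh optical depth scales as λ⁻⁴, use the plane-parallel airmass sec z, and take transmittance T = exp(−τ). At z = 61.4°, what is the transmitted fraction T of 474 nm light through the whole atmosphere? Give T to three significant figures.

0.688

sec 61.4° = 2.0890.
τ = 0.0918 × (560/474)⁴ × 2.0890 = 0.0918 × 1.9482 × 2.0890 = 0.3736.
T = exp(−0.3736) = 0.6882.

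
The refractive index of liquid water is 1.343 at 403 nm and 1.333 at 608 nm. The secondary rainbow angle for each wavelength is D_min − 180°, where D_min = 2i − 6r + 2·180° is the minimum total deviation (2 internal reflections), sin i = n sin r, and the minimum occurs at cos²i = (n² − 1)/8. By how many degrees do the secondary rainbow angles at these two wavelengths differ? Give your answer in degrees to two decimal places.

At 403 nm (n = 1.343): cos²i = 0.10046 → i = 71.522°, r = 44.928°, D_min = 233.478°, rainbow angle = 53.478°.
At 608 nm (n = 1.333): cos²i = 0.09711 → i = 71.843°, r = 45.466°, D_min = 230.891°, rainbow angle = 50.891°.
Angular width = |53.478° − 50.891°| = 2.587°.

2.59°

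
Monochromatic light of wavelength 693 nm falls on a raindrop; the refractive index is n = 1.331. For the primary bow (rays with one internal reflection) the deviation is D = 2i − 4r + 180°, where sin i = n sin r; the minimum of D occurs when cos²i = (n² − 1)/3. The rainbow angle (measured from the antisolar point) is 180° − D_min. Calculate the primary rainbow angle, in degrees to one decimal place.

cos²i = (1.77156 − 1)/3 = 0.25719; i = arccos(0.50714) = 59.527°.
sin r = sin 59.527°/1.331 = 0.64753; r = 40.356°.
D_min = 2·59.527° − 4·40.356° + 180° = 137.630°.
Rainbow angle = 180° − D_min = 42.370°.

42.4°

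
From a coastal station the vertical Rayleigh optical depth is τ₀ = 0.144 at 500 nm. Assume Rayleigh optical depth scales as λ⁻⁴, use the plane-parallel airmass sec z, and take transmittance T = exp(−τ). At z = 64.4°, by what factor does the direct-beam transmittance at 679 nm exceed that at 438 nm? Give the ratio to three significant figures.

Airmass: sec 64.4° = 2.3144.
τ(679 nm) = 0.144 × (500/679)⁴ × 2.3144 = 0.144 × 0.2940 × 2.3144 = 0.0980.
τ(438 nm) = 0.144 × (500/438)⁴ × 2.3144 = 0.144 × 1.6982 × 2.3144 = 0.5659.
T(679)/T(438) = exp(τ_B − τ_A) = exp(0.4680) = 1.5967.

1.60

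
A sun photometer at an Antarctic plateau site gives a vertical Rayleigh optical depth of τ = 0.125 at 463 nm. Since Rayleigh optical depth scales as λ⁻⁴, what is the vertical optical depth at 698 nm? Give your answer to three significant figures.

0.0242

τ(698 nm) = τ(463 nm) × (463/698)⁴ = 0.125 × (0.6633)⁴ = 0.125 × 0.1936 = 0.0242.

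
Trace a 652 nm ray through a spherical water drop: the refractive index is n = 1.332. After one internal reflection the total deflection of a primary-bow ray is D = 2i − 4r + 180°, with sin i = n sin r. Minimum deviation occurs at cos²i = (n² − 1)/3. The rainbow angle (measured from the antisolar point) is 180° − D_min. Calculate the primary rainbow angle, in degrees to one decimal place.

cos²i = (1.77422 − 1)/3 = 0.25807; i = arccos(0.50801) = 59.469°.
sin r = sin 59.469°/1.332 = 0.64666; r = 40.290°.
D_min = 2·59.469° − 4·40.290° + 180° = 137.776°.
Rainbow angle = 180° − D_min = 42.224°.

42.2°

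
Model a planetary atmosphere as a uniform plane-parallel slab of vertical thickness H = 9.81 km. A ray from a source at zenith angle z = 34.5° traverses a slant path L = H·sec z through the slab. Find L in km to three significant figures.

sec z = 1/cos 34.5° = 1.2134.
L = 9.81 × 1.2134 = 11.904 km.

11.9 km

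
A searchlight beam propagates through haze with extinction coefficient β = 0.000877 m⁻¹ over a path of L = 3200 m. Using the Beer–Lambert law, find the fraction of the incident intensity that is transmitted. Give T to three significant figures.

0.0604

τ = β·L = 0.000877 × 3200 = 2.8064.
T = exp(−2.8064) = 0.0604.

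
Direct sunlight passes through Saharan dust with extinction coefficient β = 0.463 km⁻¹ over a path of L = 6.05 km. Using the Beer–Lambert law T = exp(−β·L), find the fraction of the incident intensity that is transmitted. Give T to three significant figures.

τ = β·L = 0.463 × 6.05 = 2.8012.
T = exp(−2.8012) = 0.0607.

0.0607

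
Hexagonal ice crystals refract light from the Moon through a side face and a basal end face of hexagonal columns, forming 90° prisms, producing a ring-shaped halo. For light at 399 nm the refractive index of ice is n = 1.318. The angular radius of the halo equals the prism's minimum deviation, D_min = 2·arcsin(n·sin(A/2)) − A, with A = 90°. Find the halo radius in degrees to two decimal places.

47.49°

n·sin(A/2) = 1.318 × sin 45° = 1.318 × 0.7071 = 0.9320.
D_min = 2·arcsin(0.9320) − 90° = 2 × 68.743° − 90° = 47.487°.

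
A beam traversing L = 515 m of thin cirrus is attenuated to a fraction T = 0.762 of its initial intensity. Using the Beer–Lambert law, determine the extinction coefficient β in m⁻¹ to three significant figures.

0.000528 m⁻¹

Beer–Lambert: T = exp(−βL) ⇒ β = −ln(T)/L = −ln(0.762)/515 = 0.2718/515 = 0.0005278 m⁻¹.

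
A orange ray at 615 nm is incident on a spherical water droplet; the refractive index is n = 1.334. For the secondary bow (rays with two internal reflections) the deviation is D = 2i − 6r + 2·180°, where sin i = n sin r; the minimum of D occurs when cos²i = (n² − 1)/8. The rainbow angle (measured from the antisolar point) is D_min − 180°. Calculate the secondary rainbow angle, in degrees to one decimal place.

cos²i = (1.77956 − 1)/8 = 0.09744; i = arccos(0.31216) = 71.810°.
sin r = sin 71.810°/1.334 = 0.71217; r = 45.411°.
D_min = 2·71.810° − 6·45.411° + 360° = 231.153°.
Rainbow angle = D_min − 180° = 51.153°.

51.2°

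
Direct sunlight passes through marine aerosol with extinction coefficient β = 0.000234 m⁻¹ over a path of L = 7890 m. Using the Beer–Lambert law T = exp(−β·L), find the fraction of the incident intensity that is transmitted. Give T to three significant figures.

τ = β·L = 0.000234 × 7890 = 1.8463.
T = exp(−1.8463) = 0.1578.

0.158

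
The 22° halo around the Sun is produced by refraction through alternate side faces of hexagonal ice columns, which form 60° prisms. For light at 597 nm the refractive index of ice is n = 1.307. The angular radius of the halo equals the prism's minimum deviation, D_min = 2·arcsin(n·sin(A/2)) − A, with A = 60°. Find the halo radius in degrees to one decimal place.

n·sin(A/2) = 1.307 × sin 30° = 1.307 × 0.5000 = 0.6535.
D_min = 2·arcsin(0.6535) − 60° = 2 × 40.806° − 60° = 21.612°.

21.6°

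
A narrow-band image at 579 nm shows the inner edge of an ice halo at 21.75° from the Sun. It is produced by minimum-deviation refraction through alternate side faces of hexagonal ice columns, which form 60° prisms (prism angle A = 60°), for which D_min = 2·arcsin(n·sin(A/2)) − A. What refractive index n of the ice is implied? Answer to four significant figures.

1.309

Rearranging: n = sin((D_min + A)/2) / sin(A/2).
(D_min + A)/2 = (21.75° + 60°)/2 = 40.875°.
n = sin 40.875° / sin 30° = 0.6544 / 0.5000 = 1.3088.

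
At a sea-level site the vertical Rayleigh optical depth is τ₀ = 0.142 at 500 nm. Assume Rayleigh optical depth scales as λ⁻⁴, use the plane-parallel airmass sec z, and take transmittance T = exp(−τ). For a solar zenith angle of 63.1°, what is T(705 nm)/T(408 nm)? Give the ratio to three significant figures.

1.87

Airmass: sec 63.1° = 2.2103.
τ(705 nm) = 0.142 × (500/705)⁴ × 2.2103 = 0.142 × 0.2530 × 2.2103 = 0.0794.
τ(408 nm) = 0.142 × (500/408)⁴ × 2.2103 = 0.142 × 2.2555 × 2.2103 = 0.7079.
T(705)/T(408) = exp(τ_B − τ_A) = exp(0.6285) = 1.8748.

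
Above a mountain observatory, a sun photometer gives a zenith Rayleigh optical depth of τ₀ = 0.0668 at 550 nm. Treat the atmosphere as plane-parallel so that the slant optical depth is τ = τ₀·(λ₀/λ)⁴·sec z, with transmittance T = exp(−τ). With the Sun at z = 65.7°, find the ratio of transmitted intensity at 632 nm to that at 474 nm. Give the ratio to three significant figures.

Airmass: sec 65.7° = 2.4300.
τ(632 nm) = 0.0668 × (550/632)⁴ × 2.4300 = 0.0668 × 0.5736 × 2.4300 = 0.0931.
τ(474 nm) = 0.0668 × (550/474)⁴ × 2.4300 = 0.0668 × 1.8127 × 2.4300 = 0.2943.
T(632)/T(474) = exp(τ_B − τ_A) = exp(0.2012) = 1.2228.

1.22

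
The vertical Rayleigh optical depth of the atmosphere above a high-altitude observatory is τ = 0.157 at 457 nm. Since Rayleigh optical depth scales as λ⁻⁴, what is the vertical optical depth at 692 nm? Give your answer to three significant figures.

0.0299

τ(692 nm) = τ(457 nm) × (457/692)⁴ = 0.157 × (0.6604)⁴ = 0.157 × 0.1902 = 0.0299.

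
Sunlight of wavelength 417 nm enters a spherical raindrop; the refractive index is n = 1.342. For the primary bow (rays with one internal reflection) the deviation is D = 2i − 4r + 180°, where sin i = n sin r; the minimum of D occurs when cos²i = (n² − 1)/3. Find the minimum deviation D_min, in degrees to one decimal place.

139.2°

cos²i = (1.80096 − 1)/3 = 0.26699; i = arccos(0.51671) = 58.888°.
sin r = sin 58.888°/1.342 = 0.63797; r = 39.641°.
D_min = 2·58.888° − 4·39.641° + 180° = 139.213°.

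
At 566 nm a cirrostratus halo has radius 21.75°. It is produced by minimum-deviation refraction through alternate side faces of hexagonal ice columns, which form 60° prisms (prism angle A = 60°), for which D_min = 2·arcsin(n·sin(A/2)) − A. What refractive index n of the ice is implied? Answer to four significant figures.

Rearranging: n = sin((D_min + A)/2) / sin(A/2).
(D_min + A)/2 = (21.75° + 60°)/2 = 40.875°.
n = sin 40.875° / sin 30° = 0.6544 / 0.5000 = 1.3088.

1.309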